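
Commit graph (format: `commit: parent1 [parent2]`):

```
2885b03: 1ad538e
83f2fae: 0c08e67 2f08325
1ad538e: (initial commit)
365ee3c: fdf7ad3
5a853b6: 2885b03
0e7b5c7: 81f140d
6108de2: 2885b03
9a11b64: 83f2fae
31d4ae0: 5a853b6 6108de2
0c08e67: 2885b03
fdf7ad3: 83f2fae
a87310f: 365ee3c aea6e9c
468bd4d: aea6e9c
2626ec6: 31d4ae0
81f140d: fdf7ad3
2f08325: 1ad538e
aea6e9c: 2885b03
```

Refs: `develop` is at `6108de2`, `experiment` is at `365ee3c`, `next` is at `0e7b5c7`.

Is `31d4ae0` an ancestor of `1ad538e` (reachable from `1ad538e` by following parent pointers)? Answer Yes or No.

No

Ancestors of 1ad538e: {1ad538e}.
31d4ae0 is not in that set, so it is not an ancestor of 1ad538e.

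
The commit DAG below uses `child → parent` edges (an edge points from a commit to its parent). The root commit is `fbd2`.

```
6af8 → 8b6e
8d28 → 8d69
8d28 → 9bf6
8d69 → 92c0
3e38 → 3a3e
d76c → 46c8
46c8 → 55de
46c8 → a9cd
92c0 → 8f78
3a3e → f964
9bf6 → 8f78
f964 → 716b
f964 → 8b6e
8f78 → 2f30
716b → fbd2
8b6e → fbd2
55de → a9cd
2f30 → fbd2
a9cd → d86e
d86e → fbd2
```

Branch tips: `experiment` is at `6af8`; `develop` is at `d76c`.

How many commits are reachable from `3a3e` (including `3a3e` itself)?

Walking parent pointers from 3a3e: reachable set = {3a3e, 716b, 8b6e, f964, fbd2}.
That is 5 commits.

5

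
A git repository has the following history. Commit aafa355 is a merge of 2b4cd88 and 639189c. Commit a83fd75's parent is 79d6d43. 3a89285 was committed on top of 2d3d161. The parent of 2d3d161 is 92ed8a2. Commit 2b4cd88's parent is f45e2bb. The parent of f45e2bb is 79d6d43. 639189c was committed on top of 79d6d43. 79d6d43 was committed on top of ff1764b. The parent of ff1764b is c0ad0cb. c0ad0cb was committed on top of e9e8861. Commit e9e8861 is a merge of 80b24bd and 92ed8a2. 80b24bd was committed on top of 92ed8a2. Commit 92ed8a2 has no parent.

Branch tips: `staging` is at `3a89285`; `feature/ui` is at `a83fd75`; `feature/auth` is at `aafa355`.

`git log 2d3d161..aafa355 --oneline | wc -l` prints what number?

9

Reachable from aafa355: {2b4cd88, 639189c, 79d6d43, 80b24bd, 92ed8a2, aafa355, c0ad0cb, e9e8861, f45e2bb, ff1764b}.
Reachable from 2d3d161: {2d3d161, 92ed8a2}.
In aafa355's history but not 2d3d161's: {2b4cd88, 639189c, 79d6d43, 80b24bd, aafa355, c0ad0cb, e9e8861, f45e2bb, ff1764b} — 9 commits.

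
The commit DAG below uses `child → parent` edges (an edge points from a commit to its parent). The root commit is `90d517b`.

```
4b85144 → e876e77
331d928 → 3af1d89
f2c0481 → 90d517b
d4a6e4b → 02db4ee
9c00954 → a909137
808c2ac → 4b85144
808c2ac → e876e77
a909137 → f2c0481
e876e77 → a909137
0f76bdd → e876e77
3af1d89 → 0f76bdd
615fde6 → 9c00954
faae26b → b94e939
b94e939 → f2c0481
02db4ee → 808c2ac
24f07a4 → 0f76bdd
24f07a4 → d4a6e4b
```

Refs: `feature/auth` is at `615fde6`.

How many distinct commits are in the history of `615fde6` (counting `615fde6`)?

5

Walking parent pointers from 615fde6: reachable set = {615fde6, 90d517b, 9c00954, a909137, f2c0481}.
That is 5 commits.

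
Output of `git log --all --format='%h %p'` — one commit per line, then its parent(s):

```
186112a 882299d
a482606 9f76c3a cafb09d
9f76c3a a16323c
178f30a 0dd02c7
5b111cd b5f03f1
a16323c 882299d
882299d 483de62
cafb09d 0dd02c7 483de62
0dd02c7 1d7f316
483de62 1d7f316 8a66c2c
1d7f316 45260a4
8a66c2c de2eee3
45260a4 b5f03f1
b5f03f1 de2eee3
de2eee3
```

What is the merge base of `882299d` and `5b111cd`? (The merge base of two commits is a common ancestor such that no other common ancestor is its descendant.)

b5f03f1

Ancestors of 882299d: {1d7f316, 45260a4, 483de62, 882299d, 8a66c2c, b5f03f1, de2eee3}.
Ancestors of 5b111cd: {5b111cd, b5f03f1, de2eee3}.
Common ancestors: {b5f03f1, de2eee3}.
Among these, b5f03f1 is not an ancestor of any other common ancestor — it is the merge base.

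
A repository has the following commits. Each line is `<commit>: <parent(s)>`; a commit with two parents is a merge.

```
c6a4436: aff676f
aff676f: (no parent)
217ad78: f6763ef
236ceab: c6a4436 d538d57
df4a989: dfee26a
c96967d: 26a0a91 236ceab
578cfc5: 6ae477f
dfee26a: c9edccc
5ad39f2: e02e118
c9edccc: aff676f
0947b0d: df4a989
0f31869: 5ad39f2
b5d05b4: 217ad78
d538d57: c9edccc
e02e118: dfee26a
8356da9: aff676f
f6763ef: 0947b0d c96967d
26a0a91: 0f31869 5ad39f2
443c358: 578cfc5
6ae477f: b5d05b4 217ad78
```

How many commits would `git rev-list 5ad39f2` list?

5

Walking parent pointers from 5ad39f2: reachable set = {5ad39f2, aff676f, c9edccc, dfee26a, e02e118}.
That is 5 commits.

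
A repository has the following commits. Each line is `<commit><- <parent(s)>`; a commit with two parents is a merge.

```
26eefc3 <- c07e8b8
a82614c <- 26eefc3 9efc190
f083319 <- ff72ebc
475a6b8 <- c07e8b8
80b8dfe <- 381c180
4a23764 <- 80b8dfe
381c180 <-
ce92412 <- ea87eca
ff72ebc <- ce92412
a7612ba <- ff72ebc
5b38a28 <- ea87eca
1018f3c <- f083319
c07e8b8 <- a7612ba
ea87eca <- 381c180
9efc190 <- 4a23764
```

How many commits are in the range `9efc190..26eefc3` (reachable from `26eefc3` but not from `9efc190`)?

6

Reachable from 26eefc3: {26eefc3, 381c180, a7612ba, c07e8b8, ce92412, ea87eca, ff72ebc}.
Reachable from 9efc190: {381c180, 4a23764, 80b8dfe, 9efc190}.
In 26eefc3's history but not 9efc190's: {26eefc3, a7612ba, c07e8b8, ce92412, ea87eca, ff72ebc} — 6 commits.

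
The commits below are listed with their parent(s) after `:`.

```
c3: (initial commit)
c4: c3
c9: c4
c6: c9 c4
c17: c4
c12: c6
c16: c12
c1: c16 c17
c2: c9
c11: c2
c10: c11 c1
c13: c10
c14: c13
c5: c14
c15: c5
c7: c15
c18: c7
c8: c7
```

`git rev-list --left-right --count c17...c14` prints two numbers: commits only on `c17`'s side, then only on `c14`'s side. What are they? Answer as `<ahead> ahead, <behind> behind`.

Reachable from c17: {c17, c3, c4}.
Reachable from c14: {c1, c10, c11, c12, c13, c14, c16, c17, c2, c3, c4, c6, c9}.
Only in c17's history (ahead): {} — 0.
Only in c14's history (behind): {c1, c10, c11, c12, c13, c14, c16, c2, c6, c9} — 10.

0 ahead, 10 behind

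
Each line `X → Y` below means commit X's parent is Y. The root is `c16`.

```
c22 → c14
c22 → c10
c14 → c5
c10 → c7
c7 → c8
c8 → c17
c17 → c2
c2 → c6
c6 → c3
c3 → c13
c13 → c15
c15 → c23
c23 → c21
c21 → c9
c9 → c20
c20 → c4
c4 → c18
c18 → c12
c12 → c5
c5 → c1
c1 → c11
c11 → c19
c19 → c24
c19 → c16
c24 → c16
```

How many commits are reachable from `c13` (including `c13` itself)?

Walking parent pointers from c13: reachable set = {c1, c11, c12, c13, c15, c16, c18, c19, c20, c21, c23, c24, c4, c5, c9}.
That is 15 commits.

15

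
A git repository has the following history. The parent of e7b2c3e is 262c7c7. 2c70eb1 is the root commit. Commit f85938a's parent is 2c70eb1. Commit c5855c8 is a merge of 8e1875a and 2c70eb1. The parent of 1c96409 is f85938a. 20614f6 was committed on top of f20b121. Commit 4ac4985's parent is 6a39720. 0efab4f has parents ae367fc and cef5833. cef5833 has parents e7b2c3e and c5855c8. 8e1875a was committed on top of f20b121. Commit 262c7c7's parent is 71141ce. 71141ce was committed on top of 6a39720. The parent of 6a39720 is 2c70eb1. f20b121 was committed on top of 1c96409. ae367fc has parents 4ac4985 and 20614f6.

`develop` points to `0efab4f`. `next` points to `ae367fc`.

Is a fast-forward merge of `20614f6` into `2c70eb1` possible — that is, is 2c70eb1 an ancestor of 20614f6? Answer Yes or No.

Yes

A fast-forward from 2c70eb1 to 20614f6 is possible iff 2c70eb1 is an ancestor of 20614f6.
Ancestors of 20614f6: {1c96409, 20614f6, 2c70eb1, f20b121, f85938a}.
2c70eb1 is among them, so fast-forward is possible.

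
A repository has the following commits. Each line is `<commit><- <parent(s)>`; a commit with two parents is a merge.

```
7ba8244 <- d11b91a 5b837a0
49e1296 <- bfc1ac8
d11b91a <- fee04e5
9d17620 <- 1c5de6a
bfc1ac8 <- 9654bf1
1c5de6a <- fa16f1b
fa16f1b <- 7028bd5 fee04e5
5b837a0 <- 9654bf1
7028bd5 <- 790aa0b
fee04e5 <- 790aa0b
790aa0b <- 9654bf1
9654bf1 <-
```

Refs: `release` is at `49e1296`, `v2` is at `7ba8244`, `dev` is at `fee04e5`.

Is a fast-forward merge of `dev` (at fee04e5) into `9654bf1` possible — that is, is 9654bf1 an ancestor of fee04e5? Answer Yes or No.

Yes

A fast-forward from 9654bf1 to fee04e5 is possible iff 9654bf1 is an ancestor of fee04e5.
Ancestors of fee04e5: {790aa0b, 9654bf1, fee04e5}.
9654bf1 is among them, so fast-forward is possible.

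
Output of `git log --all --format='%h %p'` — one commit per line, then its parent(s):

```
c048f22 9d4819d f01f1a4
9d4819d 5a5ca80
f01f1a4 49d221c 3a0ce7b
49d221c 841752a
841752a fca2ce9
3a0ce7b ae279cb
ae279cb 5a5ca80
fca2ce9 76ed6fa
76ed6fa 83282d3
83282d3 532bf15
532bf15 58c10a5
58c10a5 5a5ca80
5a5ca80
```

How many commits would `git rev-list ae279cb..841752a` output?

Reachable from 841752a: {532bf15, 58c10a5, 5a5ca80, 76ed6fa, 83282d3, 841752a, fca2ce9}.
Reachable from ae279cb: {5a5ca80, ae279cb}.
In 841752a's history but not ae279cb's: {532bf15, 58c10a5, 76ed6fa, 83282d3, 841752a, fca2ce9} — 6 commits.

6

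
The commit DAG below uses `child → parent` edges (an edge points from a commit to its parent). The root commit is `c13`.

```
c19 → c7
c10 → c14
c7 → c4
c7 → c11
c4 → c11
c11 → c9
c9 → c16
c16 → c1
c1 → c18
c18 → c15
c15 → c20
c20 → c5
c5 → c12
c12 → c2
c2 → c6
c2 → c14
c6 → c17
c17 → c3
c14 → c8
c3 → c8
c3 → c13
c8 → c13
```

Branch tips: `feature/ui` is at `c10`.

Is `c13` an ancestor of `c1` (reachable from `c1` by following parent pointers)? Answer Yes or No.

Ancestors of c1 (commits reachable by following parents): {c1, c12, c13, c14, c15, c17, c18, c2, c20, c3, c5, c6, c8}.
c13 is in that set, so it is an ancestor of c1.

Yes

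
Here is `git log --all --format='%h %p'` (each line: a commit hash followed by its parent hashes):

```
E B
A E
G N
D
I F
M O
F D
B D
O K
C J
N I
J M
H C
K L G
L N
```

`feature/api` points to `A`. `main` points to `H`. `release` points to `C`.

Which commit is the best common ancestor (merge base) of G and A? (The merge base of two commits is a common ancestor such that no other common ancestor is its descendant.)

Ancestors of G: {D, F, G, I, N}.
Ancestors of A: {A, B, D, E}.
Common ancestors: {D}.
The only common ancestor is D, so it is the merge base.

D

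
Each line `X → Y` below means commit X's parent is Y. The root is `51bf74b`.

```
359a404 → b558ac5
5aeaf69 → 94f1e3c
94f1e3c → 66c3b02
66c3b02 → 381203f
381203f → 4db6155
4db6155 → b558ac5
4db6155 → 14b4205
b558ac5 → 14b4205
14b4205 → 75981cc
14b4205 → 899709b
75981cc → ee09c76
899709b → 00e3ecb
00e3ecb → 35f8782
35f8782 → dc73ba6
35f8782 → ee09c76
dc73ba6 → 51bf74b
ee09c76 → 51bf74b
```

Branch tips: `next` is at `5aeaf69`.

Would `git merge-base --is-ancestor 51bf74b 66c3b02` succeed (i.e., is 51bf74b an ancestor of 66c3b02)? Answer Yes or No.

Yes

Ancestors of 66c3b02 (commits reachable by following parents): {00e3ecb, 14b4205, 35f8782, 381203f, 4db6155, 51bf74b, 66c3b02, 75981cc, 899709b, b558ac5, dc73ba6, ee09c76}.
51bf74b is in that set, so it is an ancestor of 66c3b02.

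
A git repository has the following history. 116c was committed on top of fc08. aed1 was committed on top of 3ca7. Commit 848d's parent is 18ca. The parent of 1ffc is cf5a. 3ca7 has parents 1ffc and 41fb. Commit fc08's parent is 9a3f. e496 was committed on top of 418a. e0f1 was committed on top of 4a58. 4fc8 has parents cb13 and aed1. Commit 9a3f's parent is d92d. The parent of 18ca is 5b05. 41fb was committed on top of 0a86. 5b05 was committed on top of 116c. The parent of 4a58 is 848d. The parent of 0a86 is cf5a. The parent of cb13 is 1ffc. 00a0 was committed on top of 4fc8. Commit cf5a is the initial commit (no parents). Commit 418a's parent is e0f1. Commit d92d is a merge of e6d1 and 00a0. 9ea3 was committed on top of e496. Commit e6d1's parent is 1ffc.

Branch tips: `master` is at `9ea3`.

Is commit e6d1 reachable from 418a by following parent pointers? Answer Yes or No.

Ancestors of 418a (commits reachable by following parents): {00a0, 0a86, 116c, 18ca, 1ffc, 3ca7, 418a, 41fb, 4a58, 4fc8, 5b05, 848d, 9a3f, aed1, cb13, cf5a, d92d, e0f1, e6d1, fc08}.
e6d1 is in that set, so it is an ancestor of 418a.

Yes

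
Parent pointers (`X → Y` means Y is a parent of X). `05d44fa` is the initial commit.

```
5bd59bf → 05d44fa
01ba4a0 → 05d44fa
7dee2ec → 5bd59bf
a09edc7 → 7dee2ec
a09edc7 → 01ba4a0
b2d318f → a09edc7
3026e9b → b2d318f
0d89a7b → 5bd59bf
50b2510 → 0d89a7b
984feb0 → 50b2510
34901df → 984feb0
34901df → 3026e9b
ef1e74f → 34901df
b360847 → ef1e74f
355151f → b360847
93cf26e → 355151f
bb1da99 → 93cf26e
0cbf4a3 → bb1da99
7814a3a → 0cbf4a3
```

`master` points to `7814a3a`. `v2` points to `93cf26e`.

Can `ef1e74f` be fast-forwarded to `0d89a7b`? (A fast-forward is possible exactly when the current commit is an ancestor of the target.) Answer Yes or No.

A fast-forward from ef1e74f to 0d89a7b is possible iff ef1e74f is an ancestor of 0d89a7b.
Ancestors of 0d89a7b: {05d44fa, 0d89a7b, 5bd59bf}.
ef1e74f is not among them, so fast-forward is not possible.

No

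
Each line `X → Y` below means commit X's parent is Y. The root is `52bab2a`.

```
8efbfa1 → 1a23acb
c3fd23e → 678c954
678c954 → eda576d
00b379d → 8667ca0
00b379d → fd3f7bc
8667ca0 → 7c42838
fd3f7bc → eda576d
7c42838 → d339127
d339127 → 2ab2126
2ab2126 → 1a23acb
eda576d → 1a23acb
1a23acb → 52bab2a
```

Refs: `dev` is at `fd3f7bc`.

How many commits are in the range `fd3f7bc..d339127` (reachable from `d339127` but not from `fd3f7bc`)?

2

Reachable from d339127: {1a23acb, 2ab2126, 52bab2a, d339127}.
Reachable from fd3f7bc: {1a23acb, 52bab2a, eda576d, fd3f7bc}.
In d339127's history but not fd3f7bc's: {2ab2126, d339127} — 2 commits.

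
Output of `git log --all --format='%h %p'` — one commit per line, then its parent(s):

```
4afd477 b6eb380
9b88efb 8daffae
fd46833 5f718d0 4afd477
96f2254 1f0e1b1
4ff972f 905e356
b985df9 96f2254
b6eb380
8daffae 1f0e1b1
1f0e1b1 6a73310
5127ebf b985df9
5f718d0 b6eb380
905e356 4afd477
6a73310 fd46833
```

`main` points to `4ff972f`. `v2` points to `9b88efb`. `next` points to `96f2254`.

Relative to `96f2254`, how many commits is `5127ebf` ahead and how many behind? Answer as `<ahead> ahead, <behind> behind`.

Reachable from 5127ebf: {1f0e1b1, 4afd477, 5127ebf, 5f718d0, 6a73310, 96f2254, b6eb380, b985df9, fd46833}.
Reachable from 96f2254: {1f0e1b1, 4afd477, 5f718d0, 6a73310, 96f2254, b6eb380, fd46833}.
Only in 5127ebf's history (ahead): {5127ebf, b985df9} — 2.
Only in 96f2254's history (behind): {} — 0.

2 ahead, 0 behind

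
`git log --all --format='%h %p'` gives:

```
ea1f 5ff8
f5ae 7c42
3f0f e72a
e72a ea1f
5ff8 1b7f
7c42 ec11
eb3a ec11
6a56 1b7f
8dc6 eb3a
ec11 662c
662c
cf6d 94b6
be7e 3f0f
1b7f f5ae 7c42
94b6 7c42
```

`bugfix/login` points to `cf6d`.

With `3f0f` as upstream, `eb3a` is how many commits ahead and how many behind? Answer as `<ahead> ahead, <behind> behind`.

Reachable from eb3a: {662c, eb3a, ec11}.
Reachable from 3f0f: {1b7f, 3f0f, 5ff8, 662c, 7c42, e72a, ea1f, ec11, f5ae}.
Only in eb3a's history (ahead): {eb3a} — 1.
Only in 3f0f's history (behind): {1b7f, 3f0f, 5ff8, 7c42, e72a, ea1f, f5ae} — 7.

1 ahead, 7 behind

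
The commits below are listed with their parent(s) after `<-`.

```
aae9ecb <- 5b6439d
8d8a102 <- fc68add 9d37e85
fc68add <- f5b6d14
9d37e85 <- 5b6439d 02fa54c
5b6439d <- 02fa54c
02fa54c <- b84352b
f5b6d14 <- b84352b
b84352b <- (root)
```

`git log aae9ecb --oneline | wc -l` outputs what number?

Walking parent pointers from aae9ecb: reachable set = {02fa54c, 5b6439d, aae9ecb, b84352b}.
That is 4 commits.

4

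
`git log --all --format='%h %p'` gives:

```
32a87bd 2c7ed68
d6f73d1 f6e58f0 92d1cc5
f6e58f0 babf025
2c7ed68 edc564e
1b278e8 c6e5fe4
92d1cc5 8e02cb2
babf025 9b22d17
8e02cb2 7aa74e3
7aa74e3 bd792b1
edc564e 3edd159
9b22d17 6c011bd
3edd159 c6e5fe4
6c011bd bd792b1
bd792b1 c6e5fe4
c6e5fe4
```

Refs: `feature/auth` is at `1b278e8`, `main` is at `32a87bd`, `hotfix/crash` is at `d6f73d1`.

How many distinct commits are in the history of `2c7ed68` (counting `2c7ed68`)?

4

Walking parent pointers from 2c7ed68: reachable set = {2c7ed68, 3edd159, c6e5fe4, edc564e}.
That is 4 commits.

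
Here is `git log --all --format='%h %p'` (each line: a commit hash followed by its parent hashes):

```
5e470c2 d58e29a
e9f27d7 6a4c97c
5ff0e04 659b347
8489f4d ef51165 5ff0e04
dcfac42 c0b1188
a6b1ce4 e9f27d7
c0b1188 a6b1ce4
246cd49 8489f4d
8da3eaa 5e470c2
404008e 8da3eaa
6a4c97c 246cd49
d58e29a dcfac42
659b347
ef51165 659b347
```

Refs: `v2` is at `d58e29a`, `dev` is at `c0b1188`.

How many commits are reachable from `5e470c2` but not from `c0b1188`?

3

Reachable from 5e470c2: {246cd49, 5e470c2, 5ff0e04, 659b347, 6a4c97c, 8489f4d, a6b1ce4, c0b1188, d58e29a, dcfac42, e9f27d7, ef51165}.
Reachable from c0b1188: {246cd49, 5ff0e04, 659b347, 6a4c97c, 8489f4d, a6b1ce4, c0b1188, e9f27d7, ef51165}.
In 5e470c2's history but not c0b1188's: {5e470c2, d58e29a, dcfac42} — 3 commits.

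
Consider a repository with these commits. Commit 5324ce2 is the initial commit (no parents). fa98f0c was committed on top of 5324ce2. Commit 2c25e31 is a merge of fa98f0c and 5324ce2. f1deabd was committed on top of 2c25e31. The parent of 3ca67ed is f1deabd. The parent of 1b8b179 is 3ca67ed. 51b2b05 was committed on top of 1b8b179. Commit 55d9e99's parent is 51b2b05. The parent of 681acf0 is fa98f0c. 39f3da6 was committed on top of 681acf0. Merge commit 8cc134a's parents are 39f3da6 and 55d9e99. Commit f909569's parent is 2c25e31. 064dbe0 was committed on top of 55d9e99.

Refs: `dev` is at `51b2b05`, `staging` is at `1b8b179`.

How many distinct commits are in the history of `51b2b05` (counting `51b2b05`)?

Walking parent pointers from 51b2b05: reachable set = {1b8b179, 2c25e31, 3ca67ed, 51b2b05, 5324ce2, f1deabd, fa98f0c}.
That is 7 commits.

7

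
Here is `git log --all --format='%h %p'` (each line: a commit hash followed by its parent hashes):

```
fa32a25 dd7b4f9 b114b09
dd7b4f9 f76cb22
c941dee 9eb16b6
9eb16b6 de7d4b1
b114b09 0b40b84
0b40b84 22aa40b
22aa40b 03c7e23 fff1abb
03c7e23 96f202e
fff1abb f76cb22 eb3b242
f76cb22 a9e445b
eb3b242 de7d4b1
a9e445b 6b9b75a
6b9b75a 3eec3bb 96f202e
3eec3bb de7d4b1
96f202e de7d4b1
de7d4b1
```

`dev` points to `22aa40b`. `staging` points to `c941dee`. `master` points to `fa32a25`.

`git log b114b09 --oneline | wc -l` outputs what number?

Walking parent pointers from b114b09: reachable set = {03c7e23, 0b40b84, 22aa40b, 3eec3bb, 6b9b75a, 96f202e, a9e445b, b114b09, de7d4b1, eb3b242, f76cb22, fff1abb}.
That is 12 commits.

12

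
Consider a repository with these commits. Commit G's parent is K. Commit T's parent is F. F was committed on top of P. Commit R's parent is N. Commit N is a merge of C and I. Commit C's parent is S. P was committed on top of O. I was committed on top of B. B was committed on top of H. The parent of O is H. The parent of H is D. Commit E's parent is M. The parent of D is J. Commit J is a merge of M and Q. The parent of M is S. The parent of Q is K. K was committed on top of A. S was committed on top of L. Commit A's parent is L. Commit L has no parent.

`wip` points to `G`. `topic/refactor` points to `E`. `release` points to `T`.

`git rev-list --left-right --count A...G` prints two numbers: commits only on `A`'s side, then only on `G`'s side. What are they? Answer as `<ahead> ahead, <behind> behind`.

Reachable from A: {A, L}.
Reachable from G: {A, G, K, L}.
Only in A's history (ahead): {} — 0.
Only in G's history (behind): {G, K} — 2.

0 ahead, 2 behind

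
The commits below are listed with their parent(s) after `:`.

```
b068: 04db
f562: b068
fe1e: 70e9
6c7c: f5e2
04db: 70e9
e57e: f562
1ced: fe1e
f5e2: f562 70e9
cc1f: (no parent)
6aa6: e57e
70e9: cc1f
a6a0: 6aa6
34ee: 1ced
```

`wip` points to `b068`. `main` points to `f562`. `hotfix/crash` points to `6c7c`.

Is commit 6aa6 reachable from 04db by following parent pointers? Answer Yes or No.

Ancestors of 04db: {04db, 70e9, cc1f}.
6aa6 is not in that set, so it is not an ancestor of 04db.

No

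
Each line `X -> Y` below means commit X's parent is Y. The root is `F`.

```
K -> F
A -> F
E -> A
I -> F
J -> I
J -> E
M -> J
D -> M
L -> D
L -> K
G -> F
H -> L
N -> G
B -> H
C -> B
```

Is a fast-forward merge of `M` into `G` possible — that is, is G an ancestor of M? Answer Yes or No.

A fast-forward from G to M is possible iff G is an ancestor of M.
Ancestors of M: {A, E, F, I, J, M}.
G is not among them, so fast-forward is not possible.

No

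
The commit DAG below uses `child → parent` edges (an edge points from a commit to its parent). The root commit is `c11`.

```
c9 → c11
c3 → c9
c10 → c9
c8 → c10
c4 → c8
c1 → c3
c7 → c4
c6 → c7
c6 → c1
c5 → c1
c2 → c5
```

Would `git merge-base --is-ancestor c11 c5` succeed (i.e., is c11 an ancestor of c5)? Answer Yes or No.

Yes

Ancestors of c5 (commits reachable by following parents): {c1, c11, c3, c5, c9}.
c11 is in that set, so it is an ancestor of c5.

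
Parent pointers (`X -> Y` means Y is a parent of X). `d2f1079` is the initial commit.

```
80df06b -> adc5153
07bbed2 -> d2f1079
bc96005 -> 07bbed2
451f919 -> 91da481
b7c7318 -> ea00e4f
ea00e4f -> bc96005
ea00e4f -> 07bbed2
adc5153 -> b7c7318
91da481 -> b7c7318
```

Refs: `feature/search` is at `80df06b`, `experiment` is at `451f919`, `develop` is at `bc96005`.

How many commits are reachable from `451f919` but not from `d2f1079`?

6

Reachable from 451f919: {07bbed2, 451f919, 91da481, b7c7318, bc96005, d2f1079, ea00e4f}.
Reachable from d2f1079: {d2f1079}.
In 451f919's history but not d2f1079's: {07bbed2, 451f919, 91da481, b7c7318, bc96005, ea00e4f} — 6 commits.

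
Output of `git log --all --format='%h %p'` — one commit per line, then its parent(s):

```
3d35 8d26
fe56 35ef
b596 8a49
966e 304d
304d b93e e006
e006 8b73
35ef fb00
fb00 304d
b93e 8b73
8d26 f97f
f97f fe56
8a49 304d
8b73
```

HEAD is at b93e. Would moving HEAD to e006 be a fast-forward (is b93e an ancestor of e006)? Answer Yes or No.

A fast-forward from b93e to e006 is possible iff b93e is an ancestor of e006.
Ancestors of e006: {8b73, e006}.
b93e is not among them, so fast-forward is not possible.

No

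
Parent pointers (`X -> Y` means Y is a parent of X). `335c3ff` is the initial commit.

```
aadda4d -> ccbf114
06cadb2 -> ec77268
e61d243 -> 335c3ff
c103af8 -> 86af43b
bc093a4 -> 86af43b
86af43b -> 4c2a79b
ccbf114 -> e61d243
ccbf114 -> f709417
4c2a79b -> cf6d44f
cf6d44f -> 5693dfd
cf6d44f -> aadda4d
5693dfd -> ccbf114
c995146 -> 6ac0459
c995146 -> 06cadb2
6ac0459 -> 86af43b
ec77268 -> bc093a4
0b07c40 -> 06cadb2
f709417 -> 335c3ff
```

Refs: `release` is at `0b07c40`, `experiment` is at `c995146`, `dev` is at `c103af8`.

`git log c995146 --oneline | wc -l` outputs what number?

14

Walking parent pointers from c995146: reachable set = {06cadb2, 335c3ff, 4c2a79b, 5693dfd, 6ac0459, 86af43b, aadda4d, bc093a4, c995146, ccbf114, cf6d44f, e61d243, ec77268, f709417}.
That is 14 commits.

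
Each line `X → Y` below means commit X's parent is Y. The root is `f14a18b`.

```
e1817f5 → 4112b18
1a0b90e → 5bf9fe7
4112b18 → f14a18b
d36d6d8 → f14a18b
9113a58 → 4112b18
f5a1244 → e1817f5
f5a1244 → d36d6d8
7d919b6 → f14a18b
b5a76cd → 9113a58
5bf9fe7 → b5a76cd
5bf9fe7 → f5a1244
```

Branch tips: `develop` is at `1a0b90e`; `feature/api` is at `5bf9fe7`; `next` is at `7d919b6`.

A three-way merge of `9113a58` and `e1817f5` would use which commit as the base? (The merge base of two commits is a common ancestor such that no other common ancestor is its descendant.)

Ancestors of 9113a58: {4112b18, 9113a58, f14a18b}.
Ancestors of e1817f5: {4112b18, e1817f5, f14a18b}.
Common ancestors: {4112b18, f14a18b}.
Among these, 4112b18 is not an ancestor of any other common ancestor — it is the merge base.

4112b18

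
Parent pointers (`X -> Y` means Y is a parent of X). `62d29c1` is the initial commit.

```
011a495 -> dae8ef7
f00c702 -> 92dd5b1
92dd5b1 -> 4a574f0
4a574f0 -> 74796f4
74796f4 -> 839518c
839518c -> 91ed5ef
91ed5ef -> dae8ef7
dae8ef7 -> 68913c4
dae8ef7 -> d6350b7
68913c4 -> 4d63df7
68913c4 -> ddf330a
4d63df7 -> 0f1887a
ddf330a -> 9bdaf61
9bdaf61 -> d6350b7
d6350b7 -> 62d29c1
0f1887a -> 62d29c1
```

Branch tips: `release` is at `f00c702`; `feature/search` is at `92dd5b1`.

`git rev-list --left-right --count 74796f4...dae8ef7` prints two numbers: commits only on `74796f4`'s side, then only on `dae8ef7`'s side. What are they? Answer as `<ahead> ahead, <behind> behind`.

Reachable from 74796f4: {0f1887a, 4d63df7, 62d29c1, 68913c4, 74796f4, 839518c, 91ed5ef, 9bdaf61, d6350b7, dae8ef7, ddf330a}.
Reachable from dae8ef7: {0f1887a, 4d63df7, 62d29c1, 68913c4, 9bdaf61, d6350b7, dae8ef7, ddf330a}.
Only in 74796f4's history (ahead): {74796f4, 839518c, 91ed5ef} — 3.
Only in dae8ef7's history (behind): {} — 0.

3 ahead, 0 behind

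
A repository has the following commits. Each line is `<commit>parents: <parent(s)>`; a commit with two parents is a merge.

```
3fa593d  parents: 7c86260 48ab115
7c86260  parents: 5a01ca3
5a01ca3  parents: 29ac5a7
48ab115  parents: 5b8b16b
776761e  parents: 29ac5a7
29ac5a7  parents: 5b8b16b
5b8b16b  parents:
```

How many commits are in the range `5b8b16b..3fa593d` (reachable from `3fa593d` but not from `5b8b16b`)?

Reachable from 3fa593d: {29ac5a7, 3fa593d, 48ab115, 5a01ca3, 5b8b16b, 7c86260}.
Reachable from 5b8b16b: {5b8b16b}.
In 3fa593d's history but not 5b8b16b's: {29ac5a7, 3fa593d, 48ab115, 5a01ca3, 7c86260} — 5 commits.

5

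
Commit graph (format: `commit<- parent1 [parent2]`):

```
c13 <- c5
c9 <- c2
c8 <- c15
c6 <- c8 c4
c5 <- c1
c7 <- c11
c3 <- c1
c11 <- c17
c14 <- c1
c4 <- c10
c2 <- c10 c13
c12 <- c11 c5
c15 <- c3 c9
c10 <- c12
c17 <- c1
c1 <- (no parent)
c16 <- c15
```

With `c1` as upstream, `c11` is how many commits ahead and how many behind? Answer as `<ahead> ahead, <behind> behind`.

Reachable from c11: {c1, c11, c17}.
Reachable from c1: {c1}.
Only in c11's history (ahead): {c11, c17} — 2.
Only in c1's history (behind): {} — 0.

2 ahead, 0 behind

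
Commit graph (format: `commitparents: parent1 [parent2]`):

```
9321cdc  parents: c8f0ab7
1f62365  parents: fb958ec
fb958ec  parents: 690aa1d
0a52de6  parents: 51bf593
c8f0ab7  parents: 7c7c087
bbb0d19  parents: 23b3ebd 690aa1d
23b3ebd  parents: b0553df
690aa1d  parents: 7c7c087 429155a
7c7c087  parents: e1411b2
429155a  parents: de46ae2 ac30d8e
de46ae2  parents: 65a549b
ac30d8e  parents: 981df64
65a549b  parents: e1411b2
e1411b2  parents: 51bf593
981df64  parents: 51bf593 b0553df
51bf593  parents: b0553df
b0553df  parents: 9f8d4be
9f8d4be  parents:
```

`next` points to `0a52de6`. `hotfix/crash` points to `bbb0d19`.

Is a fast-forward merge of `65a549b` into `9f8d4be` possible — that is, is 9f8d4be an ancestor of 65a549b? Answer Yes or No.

A fast-forward from 9f8d4be to 65a549b is possible iff 9f8d4be is an ancestor of 65a549b.
Ancestors of 65a549b: {51bf593, 65a549b, 9f8d4be, b0553df, e1411b2}.
9f8d4be is among them, so fast-forward is possible.

Yes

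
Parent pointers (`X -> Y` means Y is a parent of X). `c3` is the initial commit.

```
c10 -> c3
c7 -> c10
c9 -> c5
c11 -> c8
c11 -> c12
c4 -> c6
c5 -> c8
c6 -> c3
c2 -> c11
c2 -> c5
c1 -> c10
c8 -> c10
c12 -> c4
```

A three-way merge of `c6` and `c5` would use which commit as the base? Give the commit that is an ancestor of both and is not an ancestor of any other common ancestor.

c3

Ancestors of c6: {c3, c6}.
Ancestors of c5: {c10, c3, c5, c8}.
Common ancestors: {c3}.
The only common ancestor is c3, so it is the merge base.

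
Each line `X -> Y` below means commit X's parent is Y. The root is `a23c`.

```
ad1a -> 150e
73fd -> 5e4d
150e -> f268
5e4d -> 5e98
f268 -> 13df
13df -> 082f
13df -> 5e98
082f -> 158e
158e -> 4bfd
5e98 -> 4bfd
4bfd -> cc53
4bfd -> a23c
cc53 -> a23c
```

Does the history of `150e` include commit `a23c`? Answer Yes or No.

Ancestors of 150e (commits reachable by following parents): {082f, 13df, 150e, 158e, 4bfd, 5e98, a23c, cc53, f268}.
a23c is in that set, so it is an ancestor of 150e.

Yes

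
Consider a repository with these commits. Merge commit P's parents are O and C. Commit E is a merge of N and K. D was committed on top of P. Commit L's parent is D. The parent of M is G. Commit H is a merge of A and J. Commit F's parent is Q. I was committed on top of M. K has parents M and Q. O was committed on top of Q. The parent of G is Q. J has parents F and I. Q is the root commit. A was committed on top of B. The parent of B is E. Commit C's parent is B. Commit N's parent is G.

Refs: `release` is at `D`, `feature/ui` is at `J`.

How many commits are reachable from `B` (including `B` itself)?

7

Walking parent pointers from B: reachable set = {B, E, G, K, M, N, Q}.
That is 7 commits.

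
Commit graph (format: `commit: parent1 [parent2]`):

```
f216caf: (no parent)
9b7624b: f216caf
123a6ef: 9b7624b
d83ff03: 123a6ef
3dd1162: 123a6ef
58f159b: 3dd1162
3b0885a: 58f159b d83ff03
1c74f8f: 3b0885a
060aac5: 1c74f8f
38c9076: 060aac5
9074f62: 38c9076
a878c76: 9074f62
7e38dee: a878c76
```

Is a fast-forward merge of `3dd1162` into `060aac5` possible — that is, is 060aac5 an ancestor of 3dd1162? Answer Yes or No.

No

A fast-forward from 060aac5 to 3dd1162 is possible iff 060aac5 is an ancestor of 3dd1162.
Ancestors of 3dd1162: {123a6ef, 3dd1162, 9b7624b, f216caf}.
060aac5 is not among them, so fast-forward is not possible.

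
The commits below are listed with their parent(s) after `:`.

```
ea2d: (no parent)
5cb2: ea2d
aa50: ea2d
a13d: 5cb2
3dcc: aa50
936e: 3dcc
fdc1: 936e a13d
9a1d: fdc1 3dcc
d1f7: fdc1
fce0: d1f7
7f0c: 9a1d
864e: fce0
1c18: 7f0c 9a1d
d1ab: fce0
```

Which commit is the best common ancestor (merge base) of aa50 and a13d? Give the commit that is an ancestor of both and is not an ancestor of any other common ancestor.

Ancestors of aa50: {aa50, ea2d}.
Ancestors of a13d: {5cb2, a13d, ea2d}.
Common ancestors: {ea2d}.
The only common ancestor is ea2d, so it is the merge base.

ea2d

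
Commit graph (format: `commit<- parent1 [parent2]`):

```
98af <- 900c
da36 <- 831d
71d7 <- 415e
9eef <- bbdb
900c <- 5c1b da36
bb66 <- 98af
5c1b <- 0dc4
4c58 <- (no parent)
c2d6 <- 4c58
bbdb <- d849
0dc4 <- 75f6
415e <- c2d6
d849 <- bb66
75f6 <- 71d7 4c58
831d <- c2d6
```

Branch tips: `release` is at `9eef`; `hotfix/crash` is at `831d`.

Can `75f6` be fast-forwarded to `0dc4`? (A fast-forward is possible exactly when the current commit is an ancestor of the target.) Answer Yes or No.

A fast-forward from 75f6 to 0dc4 is possible iff 75f6 is an ancestor of 0dc4.
Ancestors of 0dc4: {0dc4, 415e, 4c58, 71d7, 75f6, c2d6}.
75f6 is among them, so fast-forward is possible.

Yes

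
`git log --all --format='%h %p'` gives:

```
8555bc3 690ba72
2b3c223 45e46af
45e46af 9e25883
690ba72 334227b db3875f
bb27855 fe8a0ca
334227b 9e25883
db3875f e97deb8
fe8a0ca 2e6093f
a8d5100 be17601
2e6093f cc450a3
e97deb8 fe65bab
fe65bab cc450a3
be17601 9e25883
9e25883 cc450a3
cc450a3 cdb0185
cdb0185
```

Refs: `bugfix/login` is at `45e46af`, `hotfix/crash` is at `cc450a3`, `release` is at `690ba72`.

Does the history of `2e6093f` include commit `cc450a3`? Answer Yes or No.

Ancestors of 2e6093f (commits reachable by following parents): {2e6093f, cc450a3, cdb0185}.
cc450a3 is in that set, so it is an ancestor of 2e6093f.

Yes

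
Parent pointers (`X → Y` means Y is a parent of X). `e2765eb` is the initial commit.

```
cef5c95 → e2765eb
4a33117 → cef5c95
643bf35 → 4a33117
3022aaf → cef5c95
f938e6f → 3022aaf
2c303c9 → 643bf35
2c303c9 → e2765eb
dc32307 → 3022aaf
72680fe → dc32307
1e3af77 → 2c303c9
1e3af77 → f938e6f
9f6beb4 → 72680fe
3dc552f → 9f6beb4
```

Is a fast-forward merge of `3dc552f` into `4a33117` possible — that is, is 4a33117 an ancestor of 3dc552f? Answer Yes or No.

No

A fast-forward from 4a33117 to 3dc552f is possible iff 4a33117 is an ancestor of 3dc552f.
Ancestors of 3dc552f: {3022aaf, 3dc552f, 72680fe, 9f6beb4, cef5c95, dc32307, e2765eb}.
4a33117 is not among them, so fast-forward is not possible.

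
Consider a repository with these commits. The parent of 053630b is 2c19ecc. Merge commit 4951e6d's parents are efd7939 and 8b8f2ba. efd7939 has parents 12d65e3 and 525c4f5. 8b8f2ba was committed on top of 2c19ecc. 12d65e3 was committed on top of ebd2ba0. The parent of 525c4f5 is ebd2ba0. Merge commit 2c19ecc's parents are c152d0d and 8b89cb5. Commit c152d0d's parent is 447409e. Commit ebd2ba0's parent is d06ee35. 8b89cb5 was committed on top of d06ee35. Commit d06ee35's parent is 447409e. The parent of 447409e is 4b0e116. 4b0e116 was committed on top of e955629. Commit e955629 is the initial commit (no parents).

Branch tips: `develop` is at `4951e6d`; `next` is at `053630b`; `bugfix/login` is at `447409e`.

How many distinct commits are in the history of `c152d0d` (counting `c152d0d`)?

Walking parent pointers from c152d0d: reachable set = {447409e, 4b0e116, c152d0d, e955629}.
That is 4 commits.

4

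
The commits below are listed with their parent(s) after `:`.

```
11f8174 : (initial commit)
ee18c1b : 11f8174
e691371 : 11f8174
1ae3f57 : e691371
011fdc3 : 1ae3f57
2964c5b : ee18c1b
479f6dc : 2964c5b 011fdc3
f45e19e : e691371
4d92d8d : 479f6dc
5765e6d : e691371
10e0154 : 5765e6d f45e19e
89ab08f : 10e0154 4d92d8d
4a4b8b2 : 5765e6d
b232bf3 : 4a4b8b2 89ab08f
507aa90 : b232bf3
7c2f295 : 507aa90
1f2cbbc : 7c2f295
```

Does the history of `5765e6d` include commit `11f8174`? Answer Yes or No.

Yes

Ancestors of 5765e6d (commits reachable by following parents): {11f8174, 5765e6d, e691371}.
11f8174 is in that set, so it is an ancestor of 5765e6d.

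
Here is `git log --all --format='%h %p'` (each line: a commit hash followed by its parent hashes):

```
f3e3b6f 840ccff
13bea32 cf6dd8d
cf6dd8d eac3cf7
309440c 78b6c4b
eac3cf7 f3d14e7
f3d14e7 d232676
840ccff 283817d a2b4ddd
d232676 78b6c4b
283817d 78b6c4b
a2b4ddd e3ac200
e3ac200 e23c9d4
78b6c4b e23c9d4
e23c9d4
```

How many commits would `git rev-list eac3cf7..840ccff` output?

4

Reachable from 840ccff: {283817d, 78b6c4b, 840ccff, a2b4ddd, e23c9d4, e3ac200}.
Reachable from eac3cf7: {78b6c4b, d232676, e23c9d4, eac3cf7, f3d14e7}.
In 840ccff's history but not eac3cf7's: {283817d, 840ccff, a2b4ddd, e3ac200} — 4 commits.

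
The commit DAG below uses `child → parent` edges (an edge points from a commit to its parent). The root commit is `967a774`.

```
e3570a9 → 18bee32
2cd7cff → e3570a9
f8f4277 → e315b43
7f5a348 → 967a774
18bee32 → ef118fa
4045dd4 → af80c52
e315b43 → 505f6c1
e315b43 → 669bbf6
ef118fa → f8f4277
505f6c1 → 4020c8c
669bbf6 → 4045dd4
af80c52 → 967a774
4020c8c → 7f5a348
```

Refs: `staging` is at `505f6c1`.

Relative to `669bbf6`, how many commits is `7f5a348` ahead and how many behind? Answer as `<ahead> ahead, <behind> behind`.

1 ahead, 3 behind

Reachable from 7f5a348: {7f5a348, 967a774}.
Reachable from 669bbf6: {4045dd4, 669bbf6, 967a774, af80c52}.
Only in 7f5a348's history (ahead): {7f5a348} — 1.
Only in 669bbf6's history (behind): {4045dd4, 669bbf6, af80c52} — 3.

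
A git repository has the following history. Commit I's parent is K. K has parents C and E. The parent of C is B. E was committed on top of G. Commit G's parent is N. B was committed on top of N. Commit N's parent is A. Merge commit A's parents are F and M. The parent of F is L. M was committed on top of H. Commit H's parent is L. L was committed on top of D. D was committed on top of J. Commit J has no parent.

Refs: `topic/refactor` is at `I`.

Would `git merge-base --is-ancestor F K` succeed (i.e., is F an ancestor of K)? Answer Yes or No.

Ancestors of K (commits reachable by following parents): {A, B, C, D, E, F, G, H, J, K, L, M, N}.
F is in that set, so it is an ancestor of K.

Yes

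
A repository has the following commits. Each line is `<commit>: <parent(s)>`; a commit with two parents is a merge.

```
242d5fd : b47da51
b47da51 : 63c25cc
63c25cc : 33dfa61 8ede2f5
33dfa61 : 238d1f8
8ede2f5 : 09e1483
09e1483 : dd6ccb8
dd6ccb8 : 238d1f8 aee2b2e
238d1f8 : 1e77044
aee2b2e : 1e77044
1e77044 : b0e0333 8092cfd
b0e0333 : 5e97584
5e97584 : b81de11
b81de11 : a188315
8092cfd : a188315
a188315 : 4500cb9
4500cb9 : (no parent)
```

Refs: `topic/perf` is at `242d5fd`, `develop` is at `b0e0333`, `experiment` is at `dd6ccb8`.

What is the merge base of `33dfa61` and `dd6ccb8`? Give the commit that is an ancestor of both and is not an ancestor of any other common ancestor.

238d1f8

Ancestors of 33dfa61: {1e77044, 238d1f8, 33dfa61, 4500cb9, 5e97584, 8092cfd, a188315, b0e0333, b81de11}.
Ancestors of dd6ccb8: {1e77044, 238d1f8, 4500cb9, 5e97584, 8092cfd, a188315, aee2b2e, b0e0333, b81de11, dd6ccb8}.
Common ancestors: {1e77044, 238d1f8, 4500cb9, 5e97584, 8092cfd, a188315, b0e0333, b81de11}.
Among these, 238d1f8 is not an ancestor of any other common ancestor — it is the merge base.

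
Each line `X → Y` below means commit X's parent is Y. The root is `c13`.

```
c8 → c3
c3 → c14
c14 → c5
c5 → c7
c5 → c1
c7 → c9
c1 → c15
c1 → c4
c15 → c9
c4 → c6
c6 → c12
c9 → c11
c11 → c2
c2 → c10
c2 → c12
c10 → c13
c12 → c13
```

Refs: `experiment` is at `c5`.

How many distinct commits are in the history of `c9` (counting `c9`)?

Walking parent pointers from c9: reachable set = {c10, c11, c12, c13, c2, c9}.
That is 6 commits.

6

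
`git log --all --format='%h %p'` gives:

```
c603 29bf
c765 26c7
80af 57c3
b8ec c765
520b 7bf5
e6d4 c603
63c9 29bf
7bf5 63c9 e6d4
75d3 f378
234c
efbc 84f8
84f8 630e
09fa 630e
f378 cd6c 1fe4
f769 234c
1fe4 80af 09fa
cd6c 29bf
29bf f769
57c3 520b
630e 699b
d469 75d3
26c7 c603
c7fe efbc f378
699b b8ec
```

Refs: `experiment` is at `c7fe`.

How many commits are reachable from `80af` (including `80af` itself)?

Walking parent pointers from 80af: reachable set = {234c, 29bf, 520b, 57c3, 63c9, 7bf5, 80af, c603, e6d4, f769}.
That is 10 commits.

10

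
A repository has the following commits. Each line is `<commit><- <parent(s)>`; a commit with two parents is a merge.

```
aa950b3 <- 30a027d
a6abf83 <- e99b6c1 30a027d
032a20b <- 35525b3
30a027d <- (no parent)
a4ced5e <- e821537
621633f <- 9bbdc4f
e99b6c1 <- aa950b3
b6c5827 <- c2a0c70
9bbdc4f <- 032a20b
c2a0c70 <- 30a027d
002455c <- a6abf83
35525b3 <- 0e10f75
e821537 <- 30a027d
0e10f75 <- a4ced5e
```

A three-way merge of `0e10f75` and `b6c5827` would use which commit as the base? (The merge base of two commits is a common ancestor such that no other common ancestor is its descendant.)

30a027d

Ancestors of 0e10f75: {0e10f75, 30a027d, a4ced5e, e821537}.
Ancestors of b6c5827: {30a027d, b6c5827, c2a0c70}.
Common ancestors: {30a027d}.
The only common ancestor is 30a027d, so it is the merge base.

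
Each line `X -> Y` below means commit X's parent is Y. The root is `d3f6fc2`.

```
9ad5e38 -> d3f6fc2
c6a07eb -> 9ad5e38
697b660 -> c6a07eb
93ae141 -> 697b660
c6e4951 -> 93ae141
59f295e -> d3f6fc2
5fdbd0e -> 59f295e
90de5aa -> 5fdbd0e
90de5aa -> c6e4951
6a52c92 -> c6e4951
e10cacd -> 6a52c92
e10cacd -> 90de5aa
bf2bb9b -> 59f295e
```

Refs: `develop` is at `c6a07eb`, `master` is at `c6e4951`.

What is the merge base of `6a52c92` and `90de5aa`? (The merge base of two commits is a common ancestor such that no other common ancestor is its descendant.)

Ancestors of 6a52c92: {697b660, 6a52c92, 93ae141, 9ad5e38, c6a07eb, c6e4951, d3f6fc2}.
Ancestors of 90de5aa: {59f295e, 5fdbd0e, 697b660, 90de5aa, 93ae141, 9ad5e38, c6a07eb, c6e4951, d3f6fc2}.
Common ancestors: {697b660, 93ae141, 9ad5e38, c6a07eb, c6e4951, d3f6fc2}.
Among these, c6e4951 is not an ancestor of any other common ancestor — it is the merge base.

c6e4951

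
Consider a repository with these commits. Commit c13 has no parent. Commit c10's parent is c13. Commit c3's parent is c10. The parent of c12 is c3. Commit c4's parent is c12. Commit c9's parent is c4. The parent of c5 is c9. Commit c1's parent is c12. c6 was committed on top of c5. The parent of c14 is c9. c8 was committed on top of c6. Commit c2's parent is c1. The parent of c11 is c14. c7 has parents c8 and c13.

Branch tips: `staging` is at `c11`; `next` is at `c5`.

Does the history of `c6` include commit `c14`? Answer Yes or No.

Ancestors of c6: {c10, c12, c13, c3, c4, c5, c6, c9}.
c14 is not in that set, so it is not an ancestor of c6.

No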